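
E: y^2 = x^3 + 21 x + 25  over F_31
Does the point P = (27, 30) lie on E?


Check whether y^2 = x^3 + 21 x + 25 (mod 31) for (x, y) = (27, 30).
LHS: y^2 = 30^2 mod 31 = 1
RHS: x^3 + 21 x + 25 = 27^3 + 21*27 + 25 mod 31 = 1
LHS = RHS

Yes, on the curve


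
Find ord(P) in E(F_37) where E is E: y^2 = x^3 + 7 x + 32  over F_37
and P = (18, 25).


Compute successive multiples of P until we hit O:
  1P = (18, 25)
  2P = (13, 10)
  3P = (15, 21)
  4P = (14, 5)
  5P = (30, 26)
  6P = (35, 26)
  7P = (5, 28)
  8P = (25, 25)
  ... (continuing to 33P)
  33P = O

ord(P) = 33


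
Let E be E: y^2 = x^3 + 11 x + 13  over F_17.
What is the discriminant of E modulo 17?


4 a^3 + 27 b^2 = 4*11^3 + 27*13^2 = 5324 + 4563 = 9887
Delta = -16 * (9887) = -158192
Delta mod 17 = 10

Delta = 10 (mod 17)


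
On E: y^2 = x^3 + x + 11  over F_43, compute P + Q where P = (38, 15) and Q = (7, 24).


P != Q, so use the chord formula.
s = (y2 - y1) / (x2 - x1) = (9) / (12) mod 43 = 33
x3 = s^2 - x1 - x2 mod 43 = 33^2 - 38 - 7 = 12
y3 = s (x1 - x3) - y1 mod 43 = 33 * (38 - 12) - 15 = 26

P + Q = (12, 26)


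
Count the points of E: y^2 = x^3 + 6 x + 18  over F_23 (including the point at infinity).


For each x in F_23, count y with y^2 = x^3 + 6 x + 18 mod 23:
  x = 0: RHS = 18, y in [8, 15]  -> 2 point(s)
  x = 1: RHS = 2, y in [5, 18]  -> 2 point(s)
  x = 5: RHS = 12, y in [9, 14]  -> 2 point(s)
  x = 7: RHS = 12, y in [9, 14]  -> 2 point(s)
  x = 8: RHS = 3, y in [7, 16]  -> 2 point(s)
  x = 11: RHS = 12, y in [9, 14]  -> 2 point(s)
  x = 12: RHS = 1, y in [1, 22]  -> 2 point(s)
  x = 13: RHS = 16, y in [4, 19]  -> 2 point(s)
  x = 16: RHS = 1, y in [1, 22]  -> 2 point(s)
  x = 18: RHS = 1, y in [1, 22]  -> 2 point(s)
Affine points: 20. Add the point at infinity: total = 21.

#E(F_23) = 21


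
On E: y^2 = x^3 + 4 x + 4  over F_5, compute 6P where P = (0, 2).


k = 6 = 110_2 (binary, LSB first: 011)
Double-and-add from P = (0, 2):
  bit 0 = 0: acc unchanged = O
  bit 1 = 1: acc = O + (1, 2) = (1, 2)
  bit 2 = 1: acc = (1, 2) + (2, 0) = (1, 3)

6P = (1, 3)


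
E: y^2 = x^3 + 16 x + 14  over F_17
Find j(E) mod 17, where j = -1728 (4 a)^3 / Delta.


Delta = -16(4 a^3 + 27 b^2) mod 17 = 1
-1728 * (4 a)^3 = -1728 * (4*16)^3 mod 17 = 7
j = 7 * 1^(-1) mod 17 = 7

j = 7 (mod 17)


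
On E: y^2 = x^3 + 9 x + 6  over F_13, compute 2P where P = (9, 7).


Doubling: s = (3 x1^2 + a) / (2 y1)
s = (3*9^2 + 9) / (2*7) mod 13 = 5
x3 = s^2 - 2 x1 mod 13 = 5^2 - 2*9 = 7
y3 = s (x1 - x3) - y1 mod 13 = 5 * (9 - 7) - 7 = 3

2P = (7, 3)


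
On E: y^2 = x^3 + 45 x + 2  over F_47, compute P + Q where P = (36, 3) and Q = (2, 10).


P != Q, so use the chord formula.
s = (y2 - y1) / (x2 - x1) = (7) / (13) mod 47 = 15
x3 = s^2 - x1 - x2 mod 47 = 15^2 - 36 - 2 = 46
y3 = s (x1 - x3) - y1 mod 47 = 15 * (36 - 46) - 3 = 35

P + Q = (46, 35)


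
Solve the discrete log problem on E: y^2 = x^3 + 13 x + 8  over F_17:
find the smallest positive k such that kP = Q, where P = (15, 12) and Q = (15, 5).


Enumerate multiples of P until we hit Q = (15, 5):
  1P = (15, 12)
  2P = (6, 8)
  3P = (9, 2)
  4P = (9, 15)
  5P = (6, 9)
  6P = (15, 5)
Match found at i = 6.

k = 6


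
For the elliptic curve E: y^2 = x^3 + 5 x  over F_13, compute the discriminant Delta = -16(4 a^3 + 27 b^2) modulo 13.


4 a^3 + 27 b^2 = 4*5^3 + 27*0^2 = 500 + 0 = 500
Delta = -16 * (500) = -8000
Delta mod 13 = 8

Delta = 8 (mod 13)


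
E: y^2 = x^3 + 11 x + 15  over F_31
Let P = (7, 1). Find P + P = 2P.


Doubling: s = (3 x1^2 + a) / (2 y1)
s = (3*7^2 + 11) / (2*1) mod 31 = 17
x3 = s^2 - 2 x1 mod 31 = 17^2 - 2*7 = 27
y3 = s (x1 - x3) - y1 mod 31 = 17 * (7 - 27) - 1 = 0

2P = (27, 0)


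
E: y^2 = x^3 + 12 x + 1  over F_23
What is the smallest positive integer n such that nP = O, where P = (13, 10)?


Compute successive multiples of P until we hit O:
  1P = (13, 10)
  2P = (3, 8)
  3P = (19, 21)
  4P = (18, 0)
  5P = (19, 2)
  6P = (3, 15)
  7P = (13, 13)
  8P = O

ord(P) = 8


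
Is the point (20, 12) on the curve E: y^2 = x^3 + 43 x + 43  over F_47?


Check whether y^2 = x^3 + 43 x + 43 (mod 47) for (x, y) = (20, 12).
LHS: y^2 = 12^2 mod 47 = 3
RHS: x^3 + 43 x + 43 = 20^3 + 43*20 + 43 mod 47 = 20
LHS != RHS

No, not on the curve


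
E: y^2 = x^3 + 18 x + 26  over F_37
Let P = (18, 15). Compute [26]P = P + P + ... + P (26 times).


k = 26 = 11010_2 (binary, LSB first: 01011)
Double-and-add from P = (18, 15):
  bit 0 = 0: acc unchanged = O
  bit 1 = 1: acc = O + (17, 18) = (17, 18)
  bit 2 = 0: acc unchanged = (17, 18)
  bit 3 = 1: acc = (17, 18) + (14, 5) = (33, 36)
  bit 4 = 1: acc = (33, 36) + (8, 33) = (3, 12)

26P = (3, 12)


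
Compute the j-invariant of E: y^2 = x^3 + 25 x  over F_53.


Delta = -16(4 a^3 + 27 b^2) mod 53 = 4
-1728 * (4 a)^3 = -1728 * (4*25)^3 mod 53 = 22
j = 22 * 4^(-1) mod 53 = 32

j = 32 (mod 53)


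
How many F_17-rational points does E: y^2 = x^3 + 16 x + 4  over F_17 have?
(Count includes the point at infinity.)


For each x in F_17, count y with y^2 = x^3 + 16 x + 4 mod 17:
  x = 0: RHS = 4, y in [2, 15]  -> 2 point(s)
  x = 1: RHS = 4, y in [2, 15]  -> 2 point(s)
  x = 4: RHS = 13, y in [8, 9]  -> 2 point(s)
  x = 7: RHS = 0, y in [0]  -> 1 point(s)
  x = 8: RHS = 15, y in [7, 10]  -> 2 point(s)
  x = 10: RHS = 8, y in [5, 12]  -> 2 point(s)
  x = 11: RHS = 15, y in [7, 10]  -> 2 point(s)
  x = 15: RHS = 15, y in [7, 10]  -> 2 point(s)
  x = 16: RHS = 4, y in [2, 15]  -> 2 point(s)
Affine points: 17. Add the point at infinity: total = 18.

#E(F_17) = 18


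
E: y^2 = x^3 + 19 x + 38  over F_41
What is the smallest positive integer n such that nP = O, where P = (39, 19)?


Compute successive multiples of P until we hit O:
  1P = (39, 19)
  2P = (6, 9)
  3P = (36, 8)
  4P = (25, 5)
  5P = (19, 1)
  6P = (8, 13)
  7P = (37, 29)
  8P = (31, 23)
  ... (continuing to 47P)
  47P = O

ord(P) = 47


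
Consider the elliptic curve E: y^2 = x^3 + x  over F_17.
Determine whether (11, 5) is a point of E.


Check whether y^2 = x^3 + 1 x + 0 (mod 17) for (x, y) = (11, 5).
LHS: y^2 = 5^2 mod 17 = 8
RHS: x^3 + 1 x + 0 = 11^3 + 1*11 + 0 mod 17 = 16
LHS != RHS

No, not on the curve


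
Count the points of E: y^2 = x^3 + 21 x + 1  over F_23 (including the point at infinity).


For each x in F_23, count y with y^2 = x^3 + 21 x + 1 mod 23:
  x = 0: RHS = 1, y in [1, 22]  -> 2 point(s)
  x = 1: RHS = 0, y in [0]  -> 1 point(s)
  x = 5: RHS = 1, y in [1, 22]  -> 2 point(s)
  x = 7: RHS = 8, y in [10, 13]  -> 2 point(s)
  x = 12: RHS = 3, y in [7, 16]  -> 2 point(s)
  x = 14: RHS = 3, y in [7, 16]  -> 2 point(s)
  x = 17: RHS = 4, y in [2, 21]  -> 2 point(s)
  x = 18: RHS = 1, y in [1, 22]  -> 2 point(s)
  x = 20: RHS = 3, y in [7, 16]  -> 2 point(s)
  x = 22: RHS = 2, y in [5, 18]  -> 2 point(s)
Affine points: 19. Add the point at infinity: total = 20.

#E(F_23) = 20


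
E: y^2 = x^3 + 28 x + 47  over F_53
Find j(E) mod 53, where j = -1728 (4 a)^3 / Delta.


Delta = -16(4 a^3 + 27 b^2) mod 53 = 26
-1728 * (4 a)^3 = -1728 * (4*28)^3 mod 53 = 31
j = 31 * 26^(-1) mod 53 = 44

j = 44 (mod 53)


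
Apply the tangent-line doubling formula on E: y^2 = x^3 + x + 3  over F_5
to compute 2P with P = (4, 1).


Doubling: s = (3 x1^2 + a) / (2 y1)
s = (3*4^2 + 1) / (2*1) mod 5 = 2
x3 = s^2 - 2 x1 mod 5 = 2^2 - 2*4 = 1
y3 = s (x1 - x3) - y1 mod 5 = 2 * (4 - 1) - 1 = 0

2P = (1, 0)


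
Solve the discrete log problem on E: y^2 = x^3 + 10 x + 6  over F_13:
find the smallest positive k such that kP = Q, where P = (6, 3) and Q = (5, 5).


Enumerate multiples of P until we hit Q = (5, 5):
  1P = (6, 3)
  2P = (5, 8)
  3P = (1, 11)
  4P = (7, 9)
  5P = (10, 12)
  6P = (11, 2)
  7P = (8, 0)
  8P = (11, 11)
  9P = (10, 1)
  10P = (7, 4)
  11P = (1, 2)
  12P = (5, 5)
Match found at i = 12.

k = 12


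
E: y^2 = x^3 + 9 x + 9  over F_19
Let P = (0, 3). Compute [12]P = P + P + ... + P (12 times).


k = 12 = 1100_2 (binary, LSB first: 0011)
Double-and-add from P = (0, 3):
  bit 0 = 0: acc unchanged = O
  bit 1 = 0: acc unchanged = O
  bit 2 = 1: acc = O + (10, 15) = (10, 15)
  bit 3 = 1: acc = (10, 15) + (8, 17) = (2, 15)

12P = (2, 15)


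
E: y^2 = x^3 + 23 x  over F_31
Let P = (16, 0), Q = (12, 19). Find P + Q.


P != Q, so use the chord formula.
s = (y2 - y1) / (x2 - x1) = (19) / (27) mod 31 = 3
x3 = s^2 - x1 - x2 mod 31 = 3^2 - 16 - 12 = 12
y3 = s (x1 - x3) - y1 mod 31 = 3 * (16 - 12) - 0 = 12

P + Q = (12, 12)


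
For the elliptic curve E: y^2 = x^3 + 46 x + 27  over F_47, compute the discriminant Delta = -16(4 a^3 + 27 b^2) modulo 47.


4 a^3 + 27 b^2 = 4*46^3 + 27*27^2 = 389344 + 19683 = 409027
Delta = -16 * (409027) = -6544432
Delta mod 47 = 36

Delta = 36 (mod 47)


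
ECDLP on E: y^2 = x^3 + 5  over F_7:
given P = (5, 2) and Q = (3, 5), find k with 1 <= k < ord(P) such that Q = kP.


Enumerate multiples of P until we hit Q = (3, 5):
  1P = (5, 2)
  2P = (6, 2)
  3P = (3, 5)
Match found at i = 3.

k = 3


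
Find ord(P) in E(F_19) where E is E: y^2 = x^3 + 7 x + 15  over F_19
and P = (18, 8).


Compute successive multiples of P until we hit O:
  1P = (18, 8)
  2P = (11, 13)
  3P = (13, 2)
  4P = (13, 17)
  5P = (11, 6)
  6P = (18, 11)
  7P = O

ord(P) = 7


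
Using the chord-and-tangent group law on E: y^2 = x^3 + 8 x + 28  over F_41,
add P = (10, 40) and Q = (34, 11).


P != Q, so use the chord formula.
s = (y2 - y1) / (x2 - x1) = (12) / (24) mod 41 = 21
x3 = s^2 - x1 - x2 mod 41 = 21^2 - 10 - 34 = 28
y3 = s (x1 - x3) - y1 mod 41 = 21 * (10 - 28) - 40 = 33

P + Q = (28, 33)


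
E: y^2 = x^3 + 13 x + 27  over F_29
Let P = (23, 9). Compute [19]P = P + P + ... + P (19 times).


k = 19 = 10011_2 (binary, LSB first: 11001)
Double-and-add from P = (23, 9):
  bit 0 = 1: acc = O + (23, 9) = (23, 9)
  bit 1 = 1: acc = (23, 9) + (17, 12) = (11, 14)
  bit 2 = 0: acc unchanged = (11, 14)
  bit 3 = 0: acc unchanged = (11, 14)
  bit 4 = 1: acc = (11, 14) + (20, 14) = (27, 15)

19P = (27, 15)


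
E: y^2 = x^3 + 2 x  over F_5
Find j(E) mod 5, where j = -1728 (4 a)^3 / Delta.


Delta = -16(4 a^3 + 27 b^2) mod 5 = 3
-1728 * (4 a)^3 = -1728 * (4*2)^3 mod 5 = 4
j = 4 * 3^(-1) mod 5 = 3

j = 3 (mod 5)


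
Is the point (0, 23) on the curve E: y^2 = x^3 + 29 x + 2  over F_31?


Check whether y^2 = x^3 + 29 x + 2 (mod 31) for (x, y) = (0, 23).
LHS: y^2 = 23^2 mod 31 = 2
RHS: x^3 + 29 x + 2 = 0^3 + 29*0 + 2 mod 31 = 2
LHS = RHS

Yes, on the curve


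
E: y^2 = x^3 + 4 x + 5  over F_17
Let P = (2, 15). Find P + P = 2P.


Doubling: s = (3 x1^2 + a) / (2 y1)
s = (3*2^2 + 4) / (2*15) mod 17 = 13
x3 = s^2 - 2 x1 mod 17 = 13^2 - 2*2 = 12
y3 = s (x1 - x3) - y1 mod 17 = 13 * (2 - 12) - 15 = 8

2P = (12, 8)


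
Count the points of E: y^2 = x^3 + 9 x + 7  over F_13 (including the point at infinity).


For each x in F_13, count y with y^2 = x^3 + 9 x + 7 mod 13:
  x = 1: RHS = 4, y in [2, 11]  -> 2 point(s)
  x = 3: RHS = 9, y in [3, 10]  -> 2 point(s)
  x = 4: RHS = 3, y in [4, 9]  -> 2 point(s)
  x = 6: RHS = 4, y in [2, 11]  -> 2 point(s)
  x = 7: RHS = 10, y in [6, 7]  -> 2 point(s)
  x = 12: RHS = 10, y in [6, 7]  -> 2 point(s)
Affine points: 12. Add the point at infinity: total = 13.

#E(F_13) = 13


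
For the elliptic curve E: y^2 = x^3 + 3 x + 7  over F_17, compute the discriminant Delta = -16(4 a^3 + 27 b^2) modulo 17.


4 a^3 + 27 b^2 = 4*3^3 + 27*7^2 = 108 + 1323 = 1431
Delta = -16 * (1431) = -22896
Delta mod 17 = 3

Delta = 3 (mod 17)


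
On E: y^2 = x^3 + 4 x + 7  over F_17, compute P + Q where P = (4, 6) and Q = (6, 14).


P != Q, so use the chord formula.
s = (y2 - y1) / (x2 - x1) = (8) / (2) mod 17 = 4
x3 = s^2 - x1 - x2 mod 17 = 4^2 - 4 - 6 = 6
y3 = s (x1 - x3) - y1 mod 17 = 4 * (4 - 6) - 6 = 3

P + Q = (6, 3)


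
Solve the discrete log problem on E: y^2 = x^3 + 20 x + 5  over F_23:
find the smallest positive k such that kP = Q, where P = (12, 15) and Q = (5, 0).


Enumerate multiples of P until we hit Q = (5, 0):
  1P = (12, 15)
  2P = (5, 0)
Match found at i = 2.

k = 2


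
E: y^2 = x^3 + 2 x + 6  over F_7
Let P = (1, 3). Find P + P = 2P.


Doubling: s = (3 x1^2 + a) / (2 y1)
s = (3*1^2 + 2) / (2*3) mod 7 = 2
x3 = s^2 - 2 x1 mod 7 = 2^2 - 2*1 = 2
y3 = s (x1 - x3) - y1 mod 7 = 2 * (1 - 2) - 3 = 2

2P = (2, 2)


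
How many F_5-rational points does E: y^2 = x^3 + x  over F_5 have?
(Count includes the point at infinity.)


For each x in F_5, count y with y^2 = x^3 + 1 x + 0 mod 5:
  x = 0: RHS = 0, y in [0]  -> 1 point(s)
  x = 2: RHS = 0, y in [0]  -> 1 point(s)
  x = 3: RHS = 0, y in [0]  -> 1 point(s)
Affine points: 3. Add the point at infinity: total = 4.

#E(F_5) = 4


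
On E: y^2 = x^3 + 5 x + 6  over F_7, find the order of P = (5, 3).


Compute successive multiples of P until we hit O:
  1P = (5, 3)
  2P = (6, 0)
  3P = (5, 4)
  4P = O

ord(P) = 4


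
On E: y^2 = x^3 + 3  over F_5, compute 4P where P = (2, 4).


k = 4 = 100_2 (binary, LSB first: 001)
Double-and-add from P = (2, 4):
  bit 0 = 0: acc unchanged = O
  bit 1 = 0: acc unchanged = O
  bit 2 = 1: acc = O + (2, 4) = (2, 4)

4P = (2, 4)


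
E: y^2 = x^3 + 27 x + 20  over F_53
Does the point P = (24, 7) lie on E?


Check whether y^2 = x^3 + 27 x + 20 (mod 53) for (x, y) = (24, 7).
LHS: y^2 = 7^2 mod 53 = 49
RHS: x^3 + 27 x + 20 = 24^3 + 27*24 + 20 mod 53 = 23
LHS != RHS

No, not on the curve


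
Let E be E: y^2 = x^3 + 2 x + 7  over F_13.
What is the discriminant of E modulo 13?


4 a^3 + 27 b^2 = 4*2^3 + 27*7^2 = 32 + 1323 = 1355
Delta = -16 * (1355) = -21680
Delta mod 13 = 4

Delta = 4 (mod 13)


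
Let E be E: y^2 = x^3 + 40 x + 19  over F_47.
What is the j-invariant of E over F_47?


Delta = -16(4 a^3 + 27 b^2) mod 47 = 44
-1728 * (4 a)^3 = -1728 * (4*40)^3 mod 47 = 14
j = 14 * 44^(-1) mod 47 = 11

j = 11 (mod 47)


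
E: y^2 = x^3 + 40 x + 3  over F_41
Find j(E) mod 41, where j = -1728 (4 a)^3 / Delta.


Delta = -16(4 a^3 + 27 b^2) mod 41 = 30
-1728 * (4 a)^3 = -1728 * (4*40)^3 mod 41 = 15
j = 15 * 30^(-1) mod 41 = 21

j = 21 (mod 41)


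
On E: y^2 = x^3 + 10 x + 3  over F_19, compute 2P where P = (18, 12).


Doubling: s = (3 x1^2 + a) / (2 y1)
s = (3*18^2 + 10) / (2*12) mod 19 = 14
x3 = s^2 - 2 x1 mod 19 = 14^2 - 2*18 = 8
y3 = s (x1 - x3) - y1 mod 19 = 14 * (18 - 8) - 12 = 14

2P = (8, 14)


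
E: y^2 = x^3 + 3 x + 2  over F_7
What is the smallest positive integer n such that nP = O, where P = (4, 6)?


Compute successive multiples of P until we hit O:
  1P = (4, 6)
  2P = (0, 4)
  3P = (5, 4)
  4P = (2, 4)
  5P = (2, 3)
  6P = (5, 3)
  7P = (0, 3)
  8P = (4, 1)
  ... (continuing to 9P)
  9P = O

ord(P) = 9


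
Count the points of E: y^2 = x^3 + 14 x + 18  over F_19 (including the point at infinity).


For each x in F_19, count y with y^2 = x^3 + 14 x + 18 mod 19:
  x = 2: RHS = 16, y in [4, 15]  -> 2 point(s)
  x = 3: RHS = 11, y in [7, 12]  -> 2 point(s)
  x = 4: RHS = 5, y in [9, 10]  -> 2 point(s)
  x = 5: RHS = 4, y in [2, 17]  -> 2 point(s)
  x = 16: RHS = 6, y in [5, 14]  -> 2 point(s)
  x = 17: RHS = 1, y in [1, 18]  -> 2 point(s)
Affine points: 12. Add the point at infinity: total = 13.

#E(F_19) = 13


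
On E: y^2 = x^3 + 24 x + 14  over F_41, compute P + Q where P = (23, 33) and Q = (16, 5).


P != Q, so use the chord formula.
s = (y2 - y1) / (x2 - x1) = (13) / (34) mod 41 = 4
x3 = s^2 - x1 - x2 mod 41 = 4^2 - 23 - 16 = 18
y3 = s (x1 - x3) - y1 mod 41 = 4 * (23 - 18) - 33 = 28

P + Q = (18, 28)


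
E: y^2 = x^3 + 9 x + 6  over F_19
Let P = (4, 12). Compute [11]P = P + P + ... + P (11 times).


k = 11 = 1011_2 (binary, LSB first: 1101)
Double-and-add from P = (4, 12):
  bit 0 = 1: acc = O + (4, 12) = (4, 12)
  bit 1 = 1: acc = (4, 12) + (11, 7) = (8, 18)
  bit 2 = 0: acc unchanged = (8, 18)
  bit 3 = 1: acc = (8, 18) + (15, 18) = (15, 1)

11P = (15, 1)


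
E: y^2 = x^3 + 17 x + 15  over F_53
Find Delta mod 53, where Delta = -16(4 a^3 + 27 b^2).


4 a^3 + 27 b^2 = 4*17^3 + 27*15^2 = 19652 + 6075 = 25727
Delta = -16 * (25727) = -411632
Delta mod 53 = 19

Delta = 19 (mod 53)


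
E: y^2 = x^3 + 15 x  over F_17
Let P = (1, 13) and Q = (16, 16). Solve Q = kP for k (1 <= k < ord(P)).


Enumerate multiples of P until we hit Q = (16, 16):
  1P = (1, 13)
  2P = (2, 2)
  3P = (16, 16)
Match found at i = 3.

k = 3


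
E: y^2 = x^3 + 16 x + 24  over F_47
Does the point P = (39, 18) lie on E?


Check whether y^2 = x^3 + 16 x + 24 (mod 47) for (x, y) = (39, 18).
LHS: y^2 = 18^2 mod 47 = 42
RHS: x^3 + 16 x + 24 = 39^3 + 16*39 + 24 mod 47 = 42
LHS = RHS

Yes, on the curve


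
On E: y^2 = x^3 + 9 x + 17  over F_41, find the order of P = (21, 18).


Compute successive multiples of P until we hit O:
  1P = (21, 18)
  2P = (15, 40)
  3P = (23, 3)
  4P = (2, 24)
  5P = (34, 12)
  6P = (26, 19)
  7P = (17, 32)
  8P = (5, 8)
  ... (continuing to 18P)
  18P = O

ord(P) = 18


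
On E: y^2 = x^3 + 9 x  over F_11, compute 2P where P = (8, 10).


Doubling: s = (3 x1^2 + a) / (2 y1)
s = (3*8^2 + 9) / (2*10) mod 11 = 4
x3 = s^2 - 2 x1 mod 11 = 4^2 - 2*8 = 0
y3 = s (x1 - x3) - y1 mod 11 = 4 * (8 - 0) - 10 = 0

2P = (0, 0)


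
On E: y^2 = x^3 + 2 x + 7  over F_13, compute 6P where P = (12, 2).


k = 6 = 110_2 (binary, LSB first: 011)
Double-and-add from P = (12, 2):
  bit 0 = 0: acc unchanged = O
  bit 1 = 1: acc = O + (6, 12) = (6, 12)
  bit 2 = 1: acc = (6, 12) + (10, 0) = (6, 1)

6P = (6, 1)


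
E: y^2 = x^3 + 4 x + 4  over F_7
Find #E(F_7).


For each x in F_7, count y with y^2 = x^3 + 4 x + 4 mod 7:
  x = 0: RHS = 4, y in [2, 5]  -> 2 point(s)
  x = 1: RHS = 2, y in [3, 4]  -> 2 point(s)
  x = 3: RHS = 1, y in [1, 6]  -> 2 point(s)
  x = 4: RHS = 0, y in [0]  -> 1 point(s)
  x = 5: RHS = 2, y in [3, 4]  -> 2 point(s)
Affine points: 9. Add the point at infinity: total = 10.

#E(F_7) = 10


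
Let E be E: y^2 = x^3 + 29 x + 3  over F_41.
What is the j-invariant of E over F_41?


Delta = -16(4 a^3 + 27 b^2) mod 41 = 22
-1728 * (4 a)^3 = -1728 * (4*29)^3 mod 41 = 8
j = 8 * 22^(-1) mod 41 = 19

j = 19 (mod 41)


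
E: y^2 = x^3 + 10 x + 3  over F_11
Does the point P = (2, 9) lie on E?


Check whether y^2 = x^3 + 10 x + 3 (mod 11) for (x, y) = (2, 9).
LHS: y^2 = 9^2 mod 11 = 4
RHS: x^3 + 10 x + 3 = 2^3 + 10*2 + 3 mod 11 = 9
LHS != RHS

No, not on the curve


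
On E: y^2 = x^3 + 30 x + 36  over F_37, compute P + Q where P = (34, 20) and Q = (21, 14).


P != Q, so use the chord formula.
s = (y2 - y1) / (x2 - x1) = (31) / (24) mod 37 = 9
x3 = s^2 - x1 - x2 mod 37 = 9^2 - 34 - 21 = 26
y3 = s (x1 - x3) - y1 mod 37 = 9 * (34 - 26) - 20 = 15

P + Q = (26, 15)


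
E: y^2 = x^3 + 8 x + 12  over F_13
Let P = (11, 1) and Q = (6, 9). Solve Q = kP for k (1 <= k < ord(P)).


Enumerate multiples of P until we hit Q = (6, 9):
  1P = (11, 1)
  2P = (0, 5)
  3P = (6, 9)
Match found at i = 3.

k = 3


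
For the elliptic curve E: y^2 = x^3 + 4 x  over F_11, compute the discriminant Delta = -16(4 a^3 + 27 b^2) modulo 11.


4 a^3 + 27 b^2 = 4*4^3 + 27*0^2 = 256 + 0 = 256
Delta = -16 * (256) = -4096
Delta mod 11 = 7

Delta = 7 (mod 11)


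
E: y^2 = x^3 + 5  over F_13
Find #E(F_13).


For each x in F_13, count y with y^2 = x^3 + 0 x + 5 mod 13:
  x = 2: RHS = 0, y in [0]  -> 1 point(s)
  x = 4: RHS = 4, y in [2, 11]  -> 2 point(s)
  x = 5: RHS = 0, y in [0]  -> 1 point(s)
  x = 6: RHS = 0, y in [0]  -> 1 point(s)
  x = 7: RHS = 10, y in [6, 7]  -> 2 point(s)
  x = 8: RHS = 10, y in [6, 7]  -> 2 point(s)
  x = 10: RHS = 4, y in [2, 11]  -> 2 point(s)
  x = 11: RHS = 10, y in [6, 7]  -> 2 point(s)
  x = 12: RHS = 4, y in [2, 11]  -> 2 point(s)
Affine points: 15. Add the point at infinity: total = 16.

#E(F_13) = 16


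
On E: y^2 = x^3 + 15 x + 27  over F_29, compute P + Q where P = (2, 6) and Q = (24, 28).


P != Q, so use the chord formula.
s = (y2 - y1) / (x2 - x1) = (22) / (22) mod 29 = 1
x3 = s^2 - x1 - x2 mod 29 = 1^2 - 2 - 24 = 4
y3 = s (x1 - x3) - y1 mod 29 = 1 * (2 - 4) - 6 = 21

P + Q = (4, 21)


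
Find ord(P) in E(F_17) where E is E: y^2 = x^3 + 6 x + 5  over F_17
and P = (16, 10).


Compute successive multiples of P until we hit O:
  1P = (16, 10)
  2P = (11, 5)
  3P = (8, 15)
  4P = (8, 2)
  5P = (11, 12)
  6P = (16, 7)
  7P = O

ord(P) = 7


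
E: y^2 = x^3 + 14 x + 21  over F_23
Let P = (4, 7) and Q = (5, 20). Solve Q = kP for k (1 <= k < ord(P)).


Enumerate multiples of P until we hit Q = (5, 20):
  1P = (4, 7)
  2P = (21, 13)
  3P = (22, 11)
  4P = (5, 3)
  5P = (7, 5)
  6P = (15, 8)
  7P = (8, 1)
  8P = (19, 4)
  9P = (12, 13)
  10P = (9, 18)
  11P = (13, 10)
  12P = (1, 17)
  13P = (1, 6)
  14P = (13, 13)
  15P = (9, 5)
  16P = (12, 10)
  17P = (19, 19)
  18P = (8, 22)
  19P = (15, 15)
  20P = (7, 18)
  21P = (5, 20)
Match found at i = 21.

k = 21


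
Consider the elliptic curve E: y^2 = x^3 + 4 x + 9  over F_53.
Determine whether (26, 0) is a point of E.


Check whether y^2 = x^3 + 4 x + 9 (mod 53) for (x, y) = (26, 0).
LHS: y^2 = 0^2 mod 53 = 0
RHS: x^3 + 4 x + 9 = 26^3 + 4*26 + 9 mod 53 = 40
LHS != RHS

No, not on the curve


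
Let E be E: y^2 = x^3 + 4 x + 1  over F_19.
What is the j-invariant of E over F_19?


Delta = -16(4 a^3 + 27 b^2) mod 19 = 13
-1728 * (4 a)^3 = -1728 * (4*4)^3 mod 19 = 11
j = 11 * 13^(-1) mod 19 = 14

j = 14 (mod 19)


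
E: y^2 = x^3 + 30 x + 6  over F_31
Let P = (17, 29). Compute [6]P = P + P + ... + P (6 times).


k = 6 = 110_2 (binary, LSB first: 011)
Double-and-add from P = (17, 29):
  bit 0 = 0: acc unchanged = O
  bit 1 = 1: acc = O + (5, 8) = (5, 8)
  bit 2 = 1: acc = (5, 8) + (8, 13) = (7, 30)

6P = (7, 30)


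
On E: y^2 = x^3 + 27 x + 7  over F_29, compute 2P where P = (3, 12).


Doubling: s = (3 x1^2 + a) / (2 y1)
s = (3*3^2 + 27) / (2*12) mod 29 = 24
x3 = s^2 - 2 x1 mod 29 = 24^2 - 2*3 = 19
y3 = s (x1 - x3) - y1 mod 29 = 24 * (3 - 19) - 12 = 10

2P = (19, 10)


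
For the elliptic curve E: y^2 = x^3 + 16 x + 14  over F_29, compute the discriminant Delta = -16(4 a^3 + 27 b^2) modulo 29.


4 a^3 + 27 b^2 = 4*16^3 + 27*14^2 = 16384 + 5292 = 21676
Delta = -16 * (21676) = -346816
Delta mod 29 = 24

Delta = 24 (mod 29)


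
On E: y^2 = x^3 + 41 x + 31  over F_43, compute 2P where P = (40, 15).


Doubling: s = (3 x1^2 + a) / (2 y1)
s = (3*40^2 + 41) / (2*15) mod 43 = 8
x3 = s^2 - 2 x1 mod 43 = 8^2 - 2*40 = 27
y3 = s (x1 - x3) - y1 mod 43 = 8 * (40 - 27) - 15 = 3

2P = (27, 3)


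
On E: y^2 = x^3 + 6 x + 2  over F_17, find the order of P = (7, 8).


Compute successive multiples of P until we hit O:
  1P = (7, 8)
  2P = (3, 9)
  3P = (6, 13)
  4P = (12, 0)
  5P = (6, 4)
  6P = (3, 8)
  7P = (7, 9)
  8P = O

ord(P) = 8


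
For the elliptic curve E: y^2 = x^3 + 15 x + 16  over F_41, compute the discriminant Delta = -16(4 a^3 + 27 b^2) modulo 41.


4 a^3 + 27 b^2 = 4*15^3 + 27*16^2 = 13500 + 6912 = 20412
Delta = -16 * (20412) = -326592
Delta mod 41 = 14

Delta = 14 (mod 41)


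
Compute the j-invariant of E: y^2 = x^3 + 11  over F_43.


Delta = -16(4 a^3 + 27 b^2) mod 43 = 16
-1728 * (4 a)^3 = -1728 * (4*0)^3 mod 43 = 0
j = 0 * 16^(-1) mod 43 = 0

j = 0 (mod 43)


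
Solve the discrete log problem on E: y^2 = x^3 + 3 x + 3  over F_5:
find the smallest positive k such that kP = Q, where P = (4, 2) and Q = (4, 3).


Enumerate multiples of P until we hit Q = (4, 3):
  1P = (4, 2)
  2P = (3, 2)
  3P = (3, 3)
  4P = (4, 3)
Match found at i = 4.

k = 4


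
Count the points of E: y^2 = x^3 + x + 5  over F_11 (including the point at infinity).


For each x in F_11, count y with y^2 = x^3 + 1 x + 5 mod 11:
  x = 0: RHS = 5, y in [4, 7]  -> 2 point(s)
  x = 2: RHS = 4, y in [2, 9]  -> 2 point(s)
  x = 5: RHS = 3, y in [5, 6]  -> 2 point(s)
  x = 7: RHS = 3, y in [5, 6]  -> 2 point(s)
  x = 10: RHS = 3, y in [5, 6]  -> 2 point(s)
Affine points: 10. Add the point at infinity: total = 11.

#E(F_11) = 11


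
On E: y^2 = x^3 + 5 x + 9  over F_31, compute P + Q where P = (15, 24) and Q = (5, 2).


P != Q, so use the chord formula.
s = (y2 - y1) / (x2 - x1) = (9) / (21) mod 31 = 27
x3 = s^2 - x1 - x2 mod 31 = 27^2 - 15 - 5 = 27
y3 = s (x1 - x3) - y1 mod 31 = 27 * (15 - 27) - 24 = 24

P + Q = (27, 24)


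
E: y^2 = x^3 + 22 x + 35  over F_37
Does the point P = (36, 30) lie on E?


Check whether y^2 = x^3 + 22 x + 35 (mod 37) for (x, y) = (36, 30).
LHS: y^2 = 30^2 mod 37 = 12
RHS: x^3 + 22 x + 35 = 36^3 + 22*36 + 35 mod 37 = 12
LHS = RHS

Yes, on the curve


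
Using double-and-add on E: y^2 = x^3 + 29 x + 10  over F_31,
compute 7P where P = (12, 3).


k = 7 = 111_2 (binary, LSB first: 111)
Double-and-add from P = (12, 3):
  bit 0 = 1: acc = O + (12, 3) = (12, 3)
  bit 1 = 1: acc = (12, 3) + (4, 2) = (0, 14)
  bit 2 = 1: acc = (0, 14) + (8, 14) = (23, 17)

7P = (23, 17)


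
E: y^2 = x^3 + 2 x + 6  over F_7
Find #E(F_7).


For each x in F_7, count y with y^2 = x^3 + 2 x + 6 mod 7:
  x = 1: RHS = 2, y in [3, 4]  -> 2 point(s)
  x = 2: RHS = 4, y in [2, 5]  -> 2 point(s)
  x = 3: RHS = 4, y in [2, 5]  -> 2 point(s)
  x = 4: RHS = 1, y in [1, 6]  -> 2 point(s)
  x = 5: RHS = 1, y in [1, 6]  -> 2 point(s)
Affine points: 10. Add the point at infinity: total = 11.

#E(F_7) = 11


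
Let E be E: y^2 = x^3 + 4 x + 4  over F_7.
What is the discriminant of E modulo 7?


4 a^3 + 27 b^2 = 4*4^3 + 27*4^2 = 256 + 432 = 688
Delta = -16 * (688) = -11008
Delta mod 7 = 3

Delta = 3 (mod 7)


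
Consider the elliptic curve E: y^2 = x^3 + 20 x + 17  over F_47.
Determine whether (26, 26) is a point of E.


Check whether y^2 = x^3 + 20 x + 17 (mod 47) for (x, y) = (26, 26).
LHS: y^2 = 26^2 mod 47 = 18
RHS: x^3 + 20 x + 17 = 26^3 + 20*26 + 17 mod 47 = 18
LHS = RHS

Yes, on the curve


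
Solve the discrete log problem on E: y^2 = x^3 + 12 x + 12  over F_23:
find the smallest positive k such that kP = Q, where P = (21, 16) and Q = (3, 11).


Enumerate multiples of P until we hit Q = (3, 11):
  1P = (21, 16)
  2P = (6, 1)
  3P = (20, 8)
  4P = (0, 14)
  5P = (3, 12)
  6P = (7, 5)
  7P = (7, 18)
  8P = (3, 11)
Match found at i = 8.

k = 8


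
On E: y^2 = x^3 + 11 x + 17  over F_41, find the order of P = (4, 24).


Compute successive multiples of P until we hit O:
  1P = (4, 24)
  2P = (12, 14)
  3P = (24, 1)
  4P = (38, 11)
  5P = (15, 20)
  6P = (14, 2)
  7P = (18, 15)
  8P = (10, 15)
  ... (continuing to 52P)
  52P = O

ord(P) = 52


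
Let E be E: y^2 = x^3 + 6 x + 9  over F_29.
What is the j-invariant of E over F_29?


Delta = -16(4 a^3 + 27 b^2) mod 29 = 20
-1728 * (4 a)^3 = -1728 * (4*6)^3 mod 29 = 8
j = 8 * 20^(-1) mod 29 = 12

j = 12 (mod 29)


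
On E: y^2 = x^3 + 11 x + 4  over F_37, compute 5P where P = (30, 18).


k = 5 = 101_2 (binary, LSB first: 101)
Double-and-add from P = (30, 18):
  bit 0 = 1: acc = O + (30, 18) = (30, 18)
  bit 1 = 0: acc unchanged = (30, 18)
  bit 2 = 1: acc = (30, 18) + (6, 8) = (4, 36)

5P = (4, 36)


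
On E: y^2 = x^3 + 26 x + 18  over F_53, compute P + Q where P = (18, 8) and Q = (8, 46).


P != Q, so use the chord formula.
s = (y2 - y1) / (x2 - x1) = (38) / (43) mod 53 = 28
x3 = s^2 - x1 - x2 mod 53 = 28^2 - 18 - 8 = 16
y3 = s (x1 - x3) - y1 mod 53 = 28 * (18 - 16) - 8 = 48

P + Q = (16, 48)


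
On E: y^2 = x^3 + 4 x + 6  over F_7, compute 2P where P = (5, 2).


Doubling: s = (3 x1^2 + a) / (2 y1)
s = (3*5^2 + 4) / (2*2) mod 7 = 4
x3 = s^2 - 2 x1 mod 7 = 4^2 - 2*5 = 6
y3 = s (x1 - x3) - y1 mod 7 = 4 * (5 - 6) - 2 = 1

2P = (6, 1)


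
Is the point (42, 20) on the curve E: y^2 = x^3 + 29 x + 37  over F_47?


Check whether y^2 = x^3 + 29 x + 37 (mod 47) for (x, y) = (42, 20).
LHS: y^2 = 20^2 mod 47 = 24
RHS: x^3 + 29 x + 37 = 42^3 + 29*42 + 37 mod 47 = 2
LHS != RHS

No, not on the curve


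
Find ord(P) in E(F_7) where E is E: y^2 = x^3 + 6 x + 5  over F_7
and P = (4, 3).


Compute successive multiples of P until we hit O:
  1P = (4, 3)
  2P = (3, 6)
  3P = (2, 5)
  4P = (2, 2)
  5P = (3, 1)
  6P = (4, 4)
  7P = O

ord(P) = 7


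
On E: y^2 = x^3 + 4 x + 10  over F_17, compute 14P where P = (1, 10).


k = 14 = 1110_2 (binary, LSB first: 0111)
Double-and-add from P = (1, 10):
  bit 0 = 0: acc unchanged = O
  bit 1 = 1: acc = O + (11, 12) = (11, 12)
  bit 2 = 1: acc = (11, 12) + (13, 7) = (12, 16)
  bit 3 = 1: acc = (12, 16) + (10, 9) = (3, 7)

14P = (3, 7)


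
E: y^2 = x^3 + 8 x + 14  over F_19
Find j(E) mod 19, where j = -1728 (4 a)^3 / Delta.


Delta = -16(4 a^3 + 27 b^2) mod 19 = 18
-1728 * (4 a)^3 = -1728 * (4*8)^3 mod 19 = 12
j = 12 * 18^(-1) mod 19 = 7

j = 7 (mod 19)


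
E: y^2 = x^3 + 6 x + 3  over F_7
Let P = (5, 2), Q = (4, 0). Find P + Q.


P != Q, so use the chord formula.
s = (y2 - y1) / (x2 - x1) = (5) / (6) mod 7 = 2
x3 = s^2 - x1 - x2 mod 7 = 2^2 - 5 - 4 = 2
y3 = s (x1 - x3) - y1 mod 7 = 2 * (5 - 2) - 2 = 4

P + Q = (2, 4)


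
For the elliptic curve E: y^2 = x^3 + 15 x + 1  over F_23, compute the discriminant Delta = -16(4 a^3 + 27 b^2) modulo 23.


4 a^3 + 27 b^2 = 4*15^3 + 27*1^2 = 13500 + 27 = 13527
Delta = -16 * (13527) = -216432
Delta mod 23 = 21

Delta = 21 (mod 23)


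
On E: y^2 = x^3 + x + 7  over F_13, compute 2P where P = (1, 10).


Doubling: s = (3 x1^2 + a) / (2 y1)
s = (3*1^2 + 1) / (2*10) mod 13 = 8
x3 = s^2 - 2 x1 mod 13 = 8^2 - 2*1 = 10
y3 = s (x1 - x3) - y1 mod 13 = 8 * (1 - 10) - 10 = 9

2P = (10, 9)


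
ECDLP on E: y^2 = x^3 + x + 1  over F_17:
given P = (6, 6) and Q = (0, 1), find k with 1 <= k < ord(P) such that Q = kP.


Enumerate multiples of P until we hit Q = (0, 1):
  1P = (6, 6)
  2P = (9, 5)
  3P = (4, 16)
  4P = (15, 5)
  5P = (0, 16)
  6P = (10, 12)
  7P = (16, 13)
  8P = (13, 1)
  9P = (11, 0)
  10P = (13, 16)
  11P = (16, 4)
  12P = (10, 5)
  13P = (0, 1)
Match found at i = 13.

k = 13


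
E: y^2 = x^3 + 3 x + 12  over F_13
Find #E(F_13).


For each x in F_13, count y with y^2 = x^3 + 3 x + 12 mod 13:
  x = 0: RHS = 12, y in [5, 8]  -> 2 point(s)
  x = 1: RHS = 3, y in [4, 9]  -> 2 point(s)
  x = 2: RHS = 0, y in [0]  -> 1 point(s)
  x = 3: RHS = 9, y in [3, 10]  -> 2 point(s)
  x = 4: RHS = 10, y in [6, 7]  -> 2 point(s)
  x = 5: RHS = 9, y in [3, 10]  -> 2 point(s)
  x = 6: RHS = 12, y in [5, 8]  -> 2 point(s)
  x = 7: RHS = 12, y in [5, 8]  -> 2 point(s)
  x = 9: RHS = 1, y in [1, 12]  -> 2 point(s)
Affine points: 17. Add the point at infinity: total = 18.

#E(F_13) = 18


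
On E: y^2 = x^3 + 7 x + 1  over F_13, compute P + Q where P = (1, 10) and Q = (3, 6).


P != Q, so use the chord formula.
s = (y2 - y1) / (x2 - x1) = (9) / (2) mod 13 = 11
x3 = s^2 - x1 - x2 mod 13 = 11^2 - 1 - 3 = 0
y3 = s (x1 - x3) - y1 mod 13 = 11 * (1 - 0) - 10 = 1

P + Q = (0, 1)


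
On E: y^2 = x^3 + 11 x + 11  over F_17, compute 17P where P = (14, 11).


k = 17 = 10001_2 (binary, LSB first: 10001)
Double-and-add from P = (14, 11):
  bit 0 = 1: acc = O + (14, 11) = (14, 11)
  bit 1 = 0: acc unchanged = (14, 11)
  bit 2 = 0: acc unchanged = (14, 11)
  bit 3 = 0: acc unchanged = (14, 11)
  bit 4 = 1: acc = (14, 11) + (5, 15) = (11, 16)

17P = (11, 16)


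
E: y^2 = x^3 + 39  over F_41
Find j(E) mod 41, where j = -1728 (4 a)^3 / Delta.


Delta = -16(4 a^3 + 27 b^2) mod 41 = 35
-1728 * (4 a)^3 = -1728 * (4*0)^3 mod 41 = 0
j = 0 * 35^(-1) mod 41 = 0

j = 0 (mod 41)


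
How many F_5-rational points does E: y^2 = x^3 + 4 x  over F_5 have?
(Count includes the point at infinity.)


For each x in F_5, count y with y^2 = x^3 + 4 x + 0 mod 5:
  x = 0: RHS = 0, y in [0]  -> 1 point(s)
  x = 1: RHS = 0, y in [0]  -> 1 point(s)
  x = 2: RHS = 1, y in [1, 4]  -> 2 point(s)
  x = 3: RHS = 4, y in [2, 3]  -> 2 point(s)
  x = 4: RHS = 0, y in [0]  -> 1 point(s)
Affine points: 7. Add the point at infinity: total = 8.

#E(F_5) = 8


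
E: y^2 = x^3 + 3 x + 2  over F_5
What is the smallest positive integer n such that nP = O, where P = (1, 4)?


Compute successive multiples of P until we hit O:
  1P = (1, 4)
  2P = (2, 4)
  3P = (2, 1)
  4P = (1, 1)
  5P = O

ord(P) = 5


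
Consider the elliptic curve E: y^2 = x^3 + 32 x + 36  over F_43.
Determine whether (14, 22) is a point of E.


Check whether y^2 = x^3 + 32 x + 36 (mod 43) for (x, y) = (14, 22).
LHS: y^2 = 22^2 mod 43 = 11
RHS: x^3 + 32 x + 36 = 14^3 + 32*14 + 36 mod 43 = 3
LHS != RHS

No, not on the curve


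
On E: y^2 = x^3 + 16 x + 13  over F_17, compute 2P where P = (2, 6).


Doubling: s = (3 x1^2 + a) / (2 y1)
s = (3*2^2 + 16) / (2*6) mod 17 = 8
x3 = s^2 - 2 x1 mod 17 = 8^2 - 2*2 = 9
y3 = s (x1 - x3) - y1 mod 17 = 8 * (2 - 9) - 6 = 6

2P = (9, 6)


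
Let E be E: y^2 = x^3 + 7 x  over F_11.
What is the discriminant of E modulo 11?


4 a^3 + 27 b^2 = 4*7^3 + 27*0^2 = 1372 + 0 = 1372
Delta = -16 * (1372) = -21952
Delta mod 11 = 4

Delta = 4 (mod 11)


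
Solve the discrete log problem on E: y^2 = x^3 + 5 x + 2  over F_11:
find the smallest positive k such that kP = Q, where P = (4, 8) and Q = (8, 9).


Enumerate multiples of P until we hit Q = (8, 9):
  1P = (4, 8)
  2P = (8, 9)
Match found at i = 2.

k = 2


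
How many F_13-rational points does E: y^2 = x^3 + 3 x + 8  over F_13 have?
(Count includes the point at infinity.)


For each x in F_13, count y with y^2 = x^3 + 3 x + 8 mod 13:
  x = 1: RHS = 12, y in [5, 8]  -> 2 point(s)
  x = 2: RHS = 9, y in [3, 10]  -> 2 point(s)
  x = 9: RHS = 10, y in [6, 7]  -> 2 point(s)
  x = 12: RHS = 4, y in [2, 11]  -> 2 point(s)
Affine points: 8. Add the point at infinity: total = 9.

#E(F_13) = 9


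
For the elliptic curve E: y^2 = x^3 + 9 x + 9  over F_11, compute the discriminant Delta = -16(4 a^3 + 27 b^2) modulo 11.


4 a^3 + 27 b^2 = 4*9^3 + 27*9^2 = 2916 + 2187 = 5103
Delta = -16 * (5103) = -81648
Delta mod 11 = 5

Delta = 5 (mod 11)


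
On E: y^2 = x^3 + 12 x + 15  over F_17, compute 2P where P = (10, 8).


Doubling: s = (3 x1^2 + a) / (2 y1)
s = (3*10^2 + 12) / (2*8) mod 17 = 11
x3 = s^2 - 2 x1 mod 17 = 11^2 - 2*10 = 16
y3 = s (x1 - x3) - y1 mod 17 = 11 * (10 - 16) - 8 = 11

2P = (16, 11)


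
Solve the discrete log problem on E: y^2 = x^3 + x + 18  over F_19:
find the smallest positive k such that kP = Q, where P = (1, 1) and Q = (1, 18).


Enumerate multiples of P until we hit Q = (1, 18):
  1P = (1, 1)
  2P = (2, 16)
  3P = (13, 9)
  4P = (16, 8)
  5P = (11, 7)
  6P = (18, 4)
  7P = (7, 8)
  8P = (15, 8)
  9P = (8, 5)
  10P = (8, 14)
  11P = (15, 11)
  12P = (7, 11)
  13P = (18, 15)
  14P = (11, 12)
  15P = (16, 11)
  16P = (13, 10)
  17P = (2, 3)
  18P = (1, 18)
Match found at i = 18.

k = 18


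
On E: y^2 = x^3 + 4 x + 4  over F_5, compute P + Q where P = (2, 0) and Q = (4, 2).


P != Q, so use the chord formula.
s = (y2 - y1) / (x2 - x1) = (2) / (2) mod 5 = 1
x3 = s^2 - x1 - x2 mod 5 = 1^2 - 2 - 4 = 0
y3 = s (x1 - x3) - y1 mod 5 = 1 * (2 - 0) - 0 = 2

P + Q = (0, 2)


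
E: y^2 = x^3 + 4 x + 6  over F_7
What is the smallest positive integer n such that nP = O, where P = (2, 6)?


Compute successive multiples of P until we hit O:
  1P = (2, 6)
  2P = (4, 3)
  3P = (5, 2)
  4P = (1, 2)
  5P = (6, 6)
  6P = (6, 1)
  7P = (1, 5)
  8P = (5, 5)
  ... (continuing to 11P)
  11P = O

ord(P) = 11


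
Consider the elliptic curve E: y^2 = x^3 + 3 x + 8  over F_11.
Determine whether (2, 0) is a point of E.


Check whether y^2 = x^3 + 3 x + 8 (mod 11) for (x, y) = (2, 0).
LHS: y^2 = 0^2 mod 11 = 0
RHS: x^3 + 3 x + 8 = 2^3 + 3*2 + 8 mod 11 = 0
LHS = RHS

Yes, on the curve


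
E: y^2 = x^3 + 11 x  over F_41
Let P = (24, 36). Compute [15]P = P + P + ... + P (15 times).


k = 15 = 1111_2 (binary, LSB first: 1111)
Double-and-add from P = (24, 36):
  bit 0 = 1: acc = O + (24, 36) = (24, 36)
  bit 1 = 1: acc = (24, 36) + (25, 19) = (35, 28)
  bit 2 = 1: acc = (35, 28) + (32, 22) = (19, 4)
  bit 3 = 1: acc = (19, 4) + (16, 7) = (7, 25)

15P = (7, 25)


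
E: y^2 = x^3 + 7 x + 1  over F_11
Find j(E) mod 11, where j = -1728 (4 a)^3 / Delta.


Delta = -16(4 a^3 + 27 b^2) mod 11 = 1
-1728 * (4 a)^3 = -1728 * (4*7)^3 mod 11 = 4
j = 4 * 1^(-1) mod 11 = 4

j = 4 (mod 11)


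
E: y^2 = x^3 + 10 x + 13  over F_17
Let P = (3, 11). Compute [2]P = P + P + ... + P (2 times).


k = 2 = 10_2 (binary, LSB first: 01)
Double-and-add from P = (3, 11):
  bit 0 = 0: acc unchanged = O
  bit 1 = 1: acc = O + (10, 12) = (10, 12)

2P = (10, 12)


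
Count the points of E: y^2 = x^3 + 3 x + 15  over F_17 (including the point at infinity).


For each x in F_17, count y with y^2 = x^3 + 3 x + 15 mod 17:
  x = 0: RHS = 15, y in [7, 10]  -> 2 point(s)
  x = 1: RHS = 2, y in [6, 11]  -> 2 point(s)
  x = 3: RHS = 0, y in [0]  -> 1 point(s)
  x = 5: RHS = 2, y in [6, 11]  -> 2 point(s)
  x = 10: RHS = 8, y in [5, 12]  -> 2 point(s)
  x = 11: RHS = 2, y in [6, 11]  -> 2 point(s)
  x = 14: RHS = 13, y in [8, 9]  -> 2 point(s)
  x = 15: RHS = 1, y in [1, 16]  -> 2 point(s)
Affine points: 15. Add the point at infinity: total = 16.

#E(F_17) = 16


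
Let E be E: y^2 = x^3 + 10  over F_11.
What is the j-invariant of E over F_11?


Delta = -16(4 a^3 + 27 b^2) mod 11 = 8
-1728 * (4 a)^3 = -1728 * (4*0)^3 mod 11 = 0
j = 0 * 8^(-1) mod 11 = 0

j = 0 (mod 11)


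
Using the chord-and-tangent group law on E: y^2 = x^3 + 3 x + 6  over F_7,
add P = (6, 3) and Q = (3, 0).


P != Q, so use the chord formula.
s = (y2 - y1) / (x2 - x1) = (4) / (4) mod 7 = 1
x3 = s^2 - x1 - x2 mod 7 = 1^2 - 6 - 3 = 6
y3 = s (x1 - x3) - y1 mod 7 = 1 * (6 - 6) - 3 = 4

P + Q = (6, 4)


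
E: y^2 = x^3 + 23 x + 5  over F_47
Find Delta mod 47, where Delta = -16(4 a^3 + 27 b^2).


4 a^3 + 27 b^2 = 4*23^3 + 27*5^2 = 48668 + 675 = 49343
Delta = -16 * (49343) = -789488
Delta mod 47 = 18

Delta = 18 (mod 47)


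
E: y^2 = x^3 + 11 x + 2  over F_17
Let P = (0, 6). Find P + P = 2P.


Doubling: s = (3 x1^2 + a) / (2 y1)
s = (3*0^2 + 11) / (2*6) mod 17 = 8
x3 = s^2 - 2 x1 mod 17 = 8^2 - 2*0 = 13
y3 = s (x1 - x3) - y1 mod 17 = 8 * (0 - 13) - 6 = 9

2P = (13, 9)


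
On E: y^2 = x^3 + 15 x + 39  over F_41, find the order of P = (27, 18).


Compute successive multiples of P until we hit O:
  1P = (27, 18)
  2P = (19, 34)
  3P = (40, 8)
  4P = (35, 26)
  5P = (21, 29)
  6P = (18, 27)
  7P = (38, 34)
  8P = (12, 15)
  ... (continuing to 26P)
  26P = O

ord(P) = 26


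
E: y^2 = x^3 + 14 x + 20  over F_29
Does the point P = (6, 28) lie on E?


Check whether y^2 = x^3 + 14 x + 20 (mod 29) for (x, y) = (6, 28).
LHS: y^2 = 28^2 mod 29 = 1
RHS: x^3 + 14 x + 20 = 6^3 + 14*6 + 20 mod 29 = 1
LHS = RHS

Yes, on the curve


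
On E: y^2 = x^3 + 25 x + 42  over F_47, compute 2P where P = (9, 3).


Doubling: s = (3 x1^2 + a) / (2 y1)
s = (3*9^2 + 25) / (2*3) mod 47 = 29
x3 = s^2 - 2 x1 mod 47 = 29^2 - 2*9 = 24
y3 = s (x1 - x3) - y1 mod 47 = 29 * (9 - 24) - 3 = 32

2P = (24, 32)


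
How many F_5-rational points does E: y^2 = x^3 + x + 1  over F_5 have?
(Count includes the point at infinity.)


For each x in F_5, count y with y^2 = x^3 + 1 x + 1 mod 5:
  x = 0: RHS = 1, y in [1, 4]  -> 2 point(s)
  x = 2: RHS = 1, y in [1, 4]  -> 2 point(s)
  x = 3: RHS = 1, y in [1, 4]  -> 2 point(s)
  x = 4: RHS = 4, y in [2, 3]  -> 2 point(s)
Affine points: 8. Add the point at infinity: total = 9.

#E(F_5) = 9


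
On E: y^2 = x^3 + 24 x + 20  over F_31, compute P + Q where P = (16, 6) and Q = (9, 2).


P != Q, so use the chord formula.
s = (y2 - y1) / (x2 - x1) = (27) / (24) mod 31 = 5
x3 = s^2 - x1 - x2 mod 31 = 5^2 - 16 - 9 = 0
y3 = s (x1 - x3) - y1 mod 31 = 5 * (16 - 0) - 6 = 12

P + Q = (0, 12)


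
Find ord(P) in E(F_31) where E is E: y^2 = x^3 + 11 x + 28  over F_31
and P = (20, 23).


Compute successive multiples of P until we hit O:
  1P = (20, 23)
  2P = (7, 18)
  3P = (8, 15)
  4P = (0, 11)
  5P = (25, 5)
  6P = (25, 26)
  7P = (0, 20)
  8P = (8, 16)
  ... (continuing to 11P)
  11P = O

ord(P) = 11


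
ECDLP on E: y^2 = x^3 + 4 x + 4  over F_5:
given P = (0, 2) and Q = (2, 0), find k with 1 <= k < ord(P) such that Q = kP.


Enumerate multiples of P until we hit Q = (2, 0):
  1P = (0, 2)
  2P = (1, 2)
  3P = (4, 3)
  4P = (2, 0)
Match found at i = 4.

k = 4
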